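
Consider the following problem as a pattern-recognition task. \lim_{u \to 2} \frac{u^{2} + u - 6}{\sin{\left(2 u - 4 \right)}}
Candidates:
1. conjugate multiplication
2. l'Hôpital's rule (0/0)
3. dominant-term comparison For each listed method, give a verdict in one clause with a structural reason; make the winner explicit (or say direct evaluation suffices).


Method: l'Hôpital's rule (0/0) — numerator and denominator both vanish at 2 — a genuine 0/0 form, which is exactly when l'Hôpital applies. One could equally expand both pieces locally and compare leading terms; the rule does that in one stroke.
- conjugate multiplication — no divergent radical difference is present for a conjugate pair to cancel.
- l'Hôpital's rule (0/0): yes — fits the structure here.
- dominant-term comparison: no dominant-degree comparison decides it.


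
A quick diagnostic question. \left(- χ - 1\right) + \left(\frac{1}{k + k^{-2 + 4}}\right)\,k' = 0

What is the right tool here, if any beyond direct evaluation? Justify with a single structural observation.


Method: separation of variables — all dependence on the two variables factors apart, the defining separable shape. A Bernoulli substitution applies to this equation as given; separation takes the same equation in its displayed form.


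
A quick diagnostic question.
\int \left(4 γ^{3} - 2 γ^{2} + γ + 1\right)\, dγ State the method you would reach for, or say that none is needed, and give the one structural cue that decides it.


Technique: no special technique — a term-by-term power-rule job in γ; no substitution or rearrangement earns its keep here.


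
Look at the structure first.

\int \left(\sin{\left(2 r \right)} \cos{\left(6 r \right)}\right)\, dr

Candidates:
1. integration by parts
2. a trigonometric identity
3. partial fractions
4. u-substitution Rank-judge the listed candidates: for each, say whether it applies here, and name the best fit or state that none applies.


Verdict: a trigonometric identity — distinct frequencies under one product (\sin{\left(2 r \right)} \cos{\left(6 r \right)}): the product-to-sum identity is the systematic route to an integrable form.
- integration by parts: not the natural route: no polynomial-kernel product appears — a recursive parts reduction of the trigonometric product exists, but the identity rewrite is direct.
- a trigonometric identity: applies; the problem has the shape this method handles.
- partial fractions: the expression is not a ratio of polynomials that decomposes further.
- u-substitution: no subexpression of the integrand pairs with its own derivative as a factor — individual terms may offer their own substitutions, but any change of variable covering the whole integral would have to be constructed from outside the expression.


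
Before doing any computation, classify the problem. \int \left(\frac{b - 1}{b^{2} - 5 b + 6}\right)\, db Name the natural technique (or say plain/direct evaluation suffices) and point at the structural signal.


Verdict: partial fractions — the bottom factors while the top stays lower-degree — split into simple fractions and integrate piece by piece.


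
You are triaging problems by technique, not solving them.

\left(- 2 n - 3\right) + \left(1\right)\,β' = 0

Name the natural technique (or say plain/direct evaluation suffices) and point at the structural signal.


Best approach: no special technique — solved for the derivative, β never appears on the right — this is a direct integration in n, not a differential-equations problem at heart.


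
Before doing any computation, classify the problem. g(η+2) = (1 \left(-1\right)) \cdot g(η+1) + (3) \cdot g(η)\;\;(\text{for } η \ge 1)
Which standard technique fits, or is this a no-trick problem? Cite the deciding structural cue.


Diagnosis: the characteristic-root method — the recurrence is linear and homogeneous with constant coefficients, so the ansatz r^η turns it into a polynomial equation for r.


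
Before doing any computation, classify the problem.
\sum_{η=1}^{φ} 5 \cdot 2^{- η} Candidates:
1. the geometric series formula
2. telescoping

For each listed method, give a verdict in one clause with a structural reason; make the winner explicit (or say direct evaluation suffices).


Verdict: the geometric series formula — consecutive terms stand in a fixed index-free ratio — the geometric sum formula closes it.
- the geometric series formula — a fit — the right tool for this form.
- telescoping: writing out consecutive terms as given produces no pairwise cancellation.


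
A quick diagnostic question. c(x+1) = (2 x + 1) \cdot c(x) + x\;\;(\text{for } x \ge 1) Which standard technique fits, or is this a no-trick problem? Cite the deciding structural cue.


Method: a summation factor — first-order, linear, moving coefficient 2 x + 1: the discrete analogue of an integrating factor handles it.


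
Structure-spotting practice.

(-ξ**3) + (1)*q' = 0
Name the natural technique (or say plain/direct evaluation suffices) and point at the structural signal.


Diagnosis: no special technique — the slope is a function of ξ alone, so integrate both sides directly.


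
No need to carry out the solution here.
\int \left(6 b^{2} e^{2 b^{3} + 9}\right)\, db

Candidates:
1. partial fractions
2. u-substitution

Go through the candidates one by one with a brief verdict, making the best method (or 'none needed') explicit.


Method: u-substitution — collected, the integrand has one factor that is, up to a constant, the derivative of an inner expression the rest depends on — substitute for that inner expression.
- partial fractions: there is no rational-function structure to decompose.
- u-substitution: yes, a natural case for it.


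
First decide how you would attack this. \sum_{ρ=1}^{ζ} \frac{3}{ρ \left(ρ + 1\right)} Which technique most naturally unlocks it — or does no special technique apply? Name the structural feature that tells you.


Diagnosis: telescoping — the denominator's roots in \frac{3}{ρ \left(ρ + 1\right)} sit an integer apart: decomposition produces a self-cancelling chain.


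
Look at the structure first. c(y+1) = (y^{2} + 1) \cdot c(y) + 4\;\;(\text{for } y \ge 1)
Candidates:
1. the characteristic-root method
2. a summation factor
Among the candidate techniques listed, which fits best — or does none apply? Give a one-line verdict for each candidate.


Best approach: a summation factor — rescale the sequence by the product of the weights y^{2} + 1 so far — the recurrence collapses to a plain running sum.
- the characteristic-root method: the coefficients change with the index, which the root method cannot absorb.
- a summation factor: yes — fits the structure here.


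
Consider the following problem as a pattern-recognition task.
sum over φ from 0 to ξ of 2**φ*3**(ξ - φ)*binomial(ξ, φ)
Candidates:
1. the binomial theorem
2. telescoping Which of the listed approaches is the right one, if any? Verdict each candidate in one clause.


Diagnosis: the binomial theorem — terms weighting binomial(ξ, φ) against matched powers of 2 and 3 reassemble into (2 + 3)^ξ by the binomial theorem.
- the binomial theorem — applies; the problem has the shape this method handles.
- telescoping: computed from the summand as displayed, the partial sums build up without the pairwise collapse telescoping exploits.


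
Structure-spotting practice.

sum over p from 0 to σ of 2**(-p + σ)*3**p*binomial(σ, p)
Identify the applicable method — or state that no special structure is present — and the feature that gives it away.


Diagnosis: the binomial theorem — the binomial coefficients weight matched powers of 3 and 2, which is exactly the expansion of a binomial power.


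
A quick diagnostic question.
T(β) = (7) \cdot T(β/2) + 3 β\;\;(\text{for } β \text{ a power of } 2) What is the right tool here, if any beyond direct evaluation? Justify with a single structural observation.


Method: the master substitution — the argument shrinks by the factor 2, so measure the index on a logarithmic scale and the recursion becomes a shift.


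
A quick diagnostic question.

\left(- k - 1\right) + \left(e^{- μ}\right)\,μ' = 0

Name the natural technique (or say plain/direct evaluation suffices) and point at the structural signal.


Technique: separation of variables — separating collects all μ-dependence with the derivative and leaves all k-dependence opposite: variables separate. The cross-partial test also passes here (vacuously, each side single-variable); the potential-function route would work, separation is simply more immediate.


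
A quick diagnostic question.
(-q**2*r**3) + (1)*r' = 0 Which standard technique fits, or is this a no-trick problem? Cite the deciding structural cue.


Verdict: separation of variables — separating collects all r-dependence with the derivative and leaves all q-dependence opposite: variables separate.


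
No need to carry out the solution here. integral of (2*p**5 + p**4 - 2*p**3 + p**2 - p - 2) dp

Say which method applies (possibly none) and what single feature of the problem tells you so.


Verdict: no special technique — every term is a constant multiple of a power of p; term-wise power-rule integration needs no preliminary transformation.


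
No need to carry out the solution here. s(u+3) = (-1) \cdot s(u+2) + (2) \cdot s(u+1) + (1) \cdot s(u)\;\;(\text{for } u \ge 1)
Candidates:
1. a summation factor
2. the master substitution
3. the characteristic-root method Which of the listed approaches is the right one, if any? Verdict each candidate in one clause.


Best approach: the characteristic-root method — constant coefficients and linearity mean the ansatz r^u reduces it to solving the characteristic polynomial.
- a summation factor: a summation factor telescopes one-step recursions; this one carries higher-order memory.
- the master substitution — the recursion shifts the index rather than dividing it.
- the characteristic-root method: applies; the problem has the shape this method handles.


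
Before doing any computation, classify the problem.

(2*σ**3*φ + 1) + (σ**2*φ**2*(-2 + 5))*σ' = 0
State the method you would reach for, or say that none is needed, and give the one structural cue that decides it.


Verdict: the exact-equation method — 2*σ**3*φ + 1 and σ**2*φ**2*(-2 + 5) pass the exactness check on the nose, so no integrating factor in φ or σ is needed at all.


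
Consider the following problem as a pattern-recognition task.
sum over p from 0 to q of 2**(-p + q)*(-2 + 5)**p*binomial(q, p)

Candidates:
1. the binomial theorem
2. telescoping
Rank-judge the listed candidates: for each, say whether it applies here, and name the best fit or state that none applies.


Technique: the binomial theorem — terms weighting binomial(q, p) against matched powers of (-2 + 5) and 2 reassemble into ((-2 + 5) + 2)^q by the binomial theorem.
- the binomial theorem: a fit — the right tool for this form.
- telescoping: neither a shifted-difference shape nor integer-spaced poles are present.


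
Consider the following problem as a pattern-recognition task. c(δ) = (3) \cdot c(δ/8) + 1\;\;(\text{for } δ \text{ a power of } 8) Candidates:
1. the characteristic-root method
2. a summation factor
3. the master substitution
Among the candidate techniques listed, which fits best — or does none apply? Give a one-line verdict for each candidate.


Method: the master substitution — the argument shrinks by the factor 8, so measure the index on a logarithmic scale and the recursion becomes a shift.
- the characteristic-root method: a divided-index call is not the fixed-shift linear shape that characteristic roots solve.
- a summation factor — the recursion divides its index rather than shifting it — there is no previous-term chain for a summation factor to telescope.
- the master substitution — a fit — the right tool for this form.


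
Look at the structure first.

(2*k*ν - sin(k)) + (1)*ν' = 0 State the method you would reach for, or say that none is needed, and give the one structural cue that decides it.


Best approach: a linear integrating factor — the equation is linear in ν with coefficient 2*k; multiplying by the integrating factor exp(∫2*k) makes the left side a perfect derivative.


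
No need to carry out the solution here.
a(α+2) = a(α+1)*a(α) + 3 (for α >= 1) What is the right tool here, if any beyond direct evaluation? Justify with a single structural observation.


Verdict: no special technique — a nonlinear dependence on earlier terms breaks linearity, and with it every superposition-based closed form.


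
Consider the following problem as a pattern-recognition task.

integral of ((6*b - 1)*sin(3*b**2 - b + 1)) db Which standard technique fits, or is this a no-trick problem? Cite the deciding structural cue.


Technique: u-substitution — set u = 3*b**2 - b + 1: a constant multiple of its derivative, namely 6*b - 1, is present as a factor once the integrand is collected, so the du is sitting there waiting.


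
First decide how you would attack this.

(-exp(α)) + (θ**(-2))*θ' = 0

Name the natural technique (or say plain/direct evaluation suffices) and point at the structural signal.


Method: separation of variables — solved for the derivative, the right side splits multiplicatively into a function of each variable alone — divide and integrate each side. The equation is exact as it stands too — a potential function exists — though separation reads the split structure directly.


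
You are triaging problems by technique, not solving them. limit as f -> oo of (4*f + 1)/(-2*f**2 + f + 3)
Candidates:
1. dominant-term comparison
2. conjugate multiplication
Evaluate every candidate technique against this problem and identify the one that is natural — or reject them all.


Verdict: dominant-term comparison — growth-rate triage: the leading powers of f decide the limit, everything else is noise.
- dominant-term comparison — yes — fits the structure here.
- conjugate multiplication: multiplying by a conjugate would not remove any indeterminacy here.


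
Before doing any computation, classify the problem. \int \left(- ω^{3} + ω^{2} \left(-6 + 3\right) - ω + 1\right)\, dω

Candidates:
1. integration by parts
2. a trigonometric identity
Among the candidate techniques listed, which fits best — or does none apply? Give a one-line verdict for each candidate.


Diagnosis: no special technique — the integrand is a sum of constant multiples of powers of ω — integrate term by term.
- integration by parts: splitting off a factor buys nothing — the integrand integrates directly without parts.
- a trigonometric identity — with no trigonometric functions present, identity rewriting has no target.


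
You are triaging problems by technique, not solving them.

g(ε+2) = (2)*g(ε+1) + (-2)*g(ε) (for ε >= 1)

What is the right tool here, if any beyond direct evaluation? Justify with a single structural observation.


Diagnosis: the characteristic-root method — try a geometric ansatz r^ε: constant coefficients turn the recurrence into one polynomial equation in r.


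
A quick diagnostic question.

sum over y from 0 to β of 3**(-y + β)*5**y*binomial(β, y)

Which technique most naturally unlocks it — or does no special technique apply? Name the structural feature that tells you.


Diagnosis: the binomial theorem — binomial(β, y) weighting matched powers of 5 and 3 is the expanded form of (5 + 3)^β — fold it back up.


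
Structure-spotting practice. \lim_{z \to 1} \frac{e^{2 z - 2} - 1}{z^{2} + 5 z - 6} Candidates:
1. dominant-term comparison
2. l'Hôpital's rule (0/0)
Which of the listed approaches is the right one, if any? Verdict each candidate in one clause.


Diagnosis: l'Hôpital's rule (0/0) — plug in 1: top and bottom both hit zero, so differentiate each and retry. Known elementary limits would finish this too — the rule just bypasses the case analysis.
- dominant-term comparison: this limit is not decided by comparing polynomial growth at infinity.
- l'Hôpital's rule (0/0) — yes, a natural case for it.


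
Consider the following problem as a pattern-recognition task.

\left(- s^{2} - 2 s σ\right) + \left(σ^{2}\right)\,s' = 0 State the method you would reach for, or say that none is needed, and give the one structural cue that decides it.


Best approach: the homogeneous substitution — the slope's numerator and denominator have matching total degree, so it depends only on s/σ and the ratio substitution collapses it. This doubles as a Bernoulli equation in the unknown as written; the homogeneous route needs no setup at all.


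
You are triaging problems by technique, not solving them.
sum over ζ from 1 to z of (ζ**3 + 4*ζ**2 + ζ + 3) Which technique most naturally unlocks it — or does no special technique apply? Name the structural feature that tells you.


Diagnosis: no special technique — no ratio, no shift structure, no binomial pattern: sum the constant-multiple powers of ζ with known formulas.


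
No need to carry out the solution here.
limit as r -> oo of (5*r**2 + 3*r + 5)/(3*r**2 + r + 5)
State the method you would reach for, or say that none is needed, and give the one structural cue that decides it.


Technique: dominant-term comparison — as r grows, only the highest-degree terms matter — compare leading terms and read the limit off. As a single quotient, the ∞/∞ shape would yield to repeated differentiation as well — the growth comparison gets there in one look.


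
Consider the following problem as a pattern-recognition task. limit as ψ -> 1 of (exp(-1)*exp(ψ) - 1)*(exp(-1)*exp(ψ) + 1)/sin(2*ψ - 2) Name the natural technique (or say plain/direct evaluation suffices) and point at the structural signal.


Diagnosis: l'Hôpital's rule (0/0) — numerator and denominator both vanish at 1 — a genuine 0/0 form, which is exactly when l'Hôpital applies. Expanding numerator and denominator to first order gives the same value — the rule automates exactly that.


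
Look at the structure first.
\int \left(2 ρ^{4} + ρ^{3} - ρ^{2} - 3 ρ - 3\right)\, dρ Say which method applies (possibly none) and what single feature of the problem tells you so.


Diagnosis: no special technique — the integrand is a sum of constant multiples of powers of ρ — integrate term by term.


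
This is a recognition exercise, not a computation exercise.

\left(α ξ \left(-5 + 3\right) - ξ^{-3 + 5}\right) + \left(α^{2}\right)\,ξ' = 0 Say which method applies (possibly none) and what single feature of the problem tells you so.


Verdict: the homogeneous substitution — the slope's numerator and denominator share total degree; set v = ξ/α and the equation drops to separable form. This doubles as a Bernoulli equation in the unknown as written; the homogeneous route needs no setup at all.


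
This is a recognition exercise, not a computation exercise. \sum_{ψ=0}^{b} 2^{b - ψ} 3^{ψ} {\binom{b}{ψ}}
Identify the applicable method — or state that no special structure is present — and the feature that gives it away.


Best approach: the binomial theorem — terms weighting {\binom{b}{ψ}} against matched powers of 3 and 2 reassemble into (3 + 2)^b by the binomial theorem.


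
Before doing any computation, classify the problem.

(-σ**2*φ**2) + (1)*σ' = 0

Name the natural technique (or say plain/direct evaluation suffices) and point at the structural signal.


Diagnosis: separation of variables — separating collects all σ-dependence with the derivative and leaves all φ-dependence opposite: variables separate.


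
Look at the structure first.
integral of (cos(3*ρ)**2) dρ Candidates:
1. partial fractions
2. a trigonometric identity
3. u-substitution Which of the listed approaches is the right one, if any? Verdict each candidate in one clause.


Diagnosis: a trigonometric identity — apply power reduction to cos(3*ρ)**2; each application halves the trigonometric degree.
- partial fractions — the expression is not a ratio of polynomials that decomposes further.
- a trigonometric identity: applicable, and directly so.
- u-substitution: no subexpression of the integrand serves as a whole-integral substitution inner — individual terms may offer their own, but none carries its derivative as a factor of the full integrand; a working change of variable would have to be constructed from outside the expression.


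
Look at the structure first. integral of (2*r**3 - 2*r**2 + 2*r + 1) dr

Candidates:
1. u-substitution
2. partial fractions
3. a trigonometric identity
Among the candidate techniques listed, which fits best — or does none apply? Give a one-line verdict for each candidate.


Diagnosis: no special technique — a term-by-term power-rule job in r; no substitution or rearrangement earns its keep here.
- u-substitution — any workable substitution here is cosmetic — the integrand is already in directly integrable form.
- partial fractions — the expression is not a ratio of polynomials that decomposes further.
- a trigonometric identity — there is no trigonometric structure at all — the integrand carries no sine or cosine to rewrite.


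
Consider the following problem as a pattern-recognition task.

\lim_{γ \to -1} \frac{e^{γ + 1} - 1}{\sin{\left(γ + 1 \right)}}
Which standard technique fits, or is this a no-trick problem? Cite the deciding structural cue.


Method: l'Hôpital's rule (0/0) — the 0/0 form at -1 is the signature situation for l'Hôpital's rule. A first-order expansion at the point is an equally standard path; the rule packages it.


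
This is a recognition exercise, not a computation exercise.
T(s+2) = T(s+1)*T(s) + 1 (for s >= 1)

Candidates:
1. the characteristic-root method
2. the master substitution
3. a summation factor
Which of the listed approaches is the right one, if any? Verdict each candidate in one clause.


Technique: no special technique — a nonlinear dependence on earlier terms breaks linearity, and with it every superposition-based closed form.
- the characteristic-root method — the recursion is nonlinear in the sequence values, so no linear-modes ansatz applies.
- the master substitution: no fixed divisor shrinks the index between calls.
- a summation factor: no summation factor applies — the rule is not linear in the sequence values.


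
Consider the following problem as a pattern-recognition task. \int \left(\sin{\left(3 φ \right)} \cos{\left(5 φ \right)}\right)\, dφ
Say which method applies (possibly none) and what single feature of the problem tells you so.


Technique: a trigonometric identity — distinct frequencies under one product (\sin{\left(3 φ \right)} \cos{\left(5 φ \right)}): the product-to-sum identity is the systematic route to an integrable form.


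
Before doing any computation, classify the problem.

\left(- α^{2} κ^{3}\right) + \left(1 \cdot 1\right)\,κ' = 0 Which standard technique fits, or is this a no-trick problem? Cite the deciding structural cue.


Technique: separation of variables — the derivative equals a pure function of α (namely α^{2}) times a pure function of κ (namely κ^{3}); divide and integrate each side.


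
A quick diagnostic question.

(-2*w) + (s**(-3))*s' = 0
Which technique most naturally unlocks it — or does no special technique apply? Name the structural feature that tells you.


Diagnosis: separation of variables — separating collects all s-dependence with the derivative and leaves all w-dependence opposite: variables separate. The equation is exact as it stands too — a potential function exists — though separation reads the split structure directly.


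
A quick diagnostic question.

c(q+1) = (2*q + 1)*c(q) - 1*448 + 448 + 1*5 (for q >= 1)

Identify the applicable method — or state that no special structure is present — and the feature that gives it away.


Best approach: a summation factor — first-order linear but the coefficient 2*q + 1 moves with the index — divide by the cumulative product and telescope.


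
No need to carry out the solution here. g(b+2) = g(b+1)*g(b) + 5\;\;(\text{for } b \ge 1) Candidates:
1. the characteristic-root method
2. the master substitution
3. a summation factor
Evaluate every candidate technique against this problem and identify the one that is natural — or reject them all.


Method: no special technique — the new term depends nonlinearly on the old ones, which disqualifies every superposition-based technique.
- the characteristic-root method — nonlinearity rules out exponential-mode superposition from the start.
- the master substitution: this is shift-type recursion, outside the divide-and-conquer template.
- a summation factor: the recursion is nonlinear — outside the first-order linear family a summation factor addresses.


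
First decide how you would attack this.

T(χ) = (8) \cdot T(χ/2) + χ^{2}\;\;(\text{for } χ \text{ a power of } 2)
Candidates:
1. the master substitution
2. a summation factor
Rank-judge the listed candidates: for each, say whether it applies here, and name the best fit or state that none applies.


Method: the master substitution — treat m = log base 2 of χ as the new clock: one recursion step advances m by one while χ scales by 2.
- the master substitution: a fit — the right tool for this form.
- a summation factor: a divided-index call is outside the fixed-shift first-order family a summation factor normalizes.


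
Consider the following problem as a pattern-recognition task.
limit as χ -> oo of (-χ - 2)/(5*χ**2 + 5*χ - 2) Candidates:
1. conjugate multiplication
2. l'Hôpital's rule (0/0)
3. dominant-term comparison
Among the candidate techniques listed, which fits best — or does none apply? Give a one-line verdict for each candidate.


Verdict: dominant-term comparison — divide by the highest power of χ present: lower-order terms vanish and the dominant ratio remains.
- conjugate multiplication — there is no infinity-minus-infinity radical difference to rationalize.
- l'Hôpital's rule (0/0): viewed as a single quotient this runs to ∞/∞, not the 0/0 clash this candidate addresses; an at-infinity variant of the rule would resolve it, but comparing leading growth reads the answer without differentiating.
- dominant-term comparison — applies; the problem has the shape this method handles.


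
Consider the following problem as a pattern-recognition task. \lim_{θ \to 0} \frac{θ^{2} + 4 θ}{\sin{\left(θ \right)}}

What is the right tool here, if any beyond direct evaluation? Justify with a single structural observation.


Verdict: l'Hôpital's rule (0/0) — substituting 0 gives 0 over 0; differentiate top and bottom once and re-evaluate. One could equally expand both pieces locally and compare leading terms; the rule does that in one stroke.


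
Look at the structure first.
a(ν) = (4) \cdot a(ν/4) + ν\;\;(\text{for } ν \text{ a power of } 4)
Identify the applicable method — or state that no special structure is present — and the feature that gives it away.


Diagnosis: the master substitution — the argument shrinks by the factor 4, so measure the index on a logarithmic scale and the recursion becomes a shift.


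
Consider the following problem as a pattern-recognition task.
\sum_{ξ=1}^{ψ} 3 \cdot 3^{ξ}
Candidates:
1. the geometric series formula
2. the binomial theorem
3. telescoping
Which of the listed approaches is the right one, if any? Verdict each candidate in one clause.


Verdict: the geometric series formula — each term is 3 times the previous one, so the geometric-series formula applies directly.
- the geometric series formula: yes — fits the structure here.
- the binomial theorem: there is no sum-raised-to-a-power identity hiding in these terms.
- telescoping: the summand is not presented as a shifted difference — a telescoping rewrite may exist, but the displayed structure does not offer one.


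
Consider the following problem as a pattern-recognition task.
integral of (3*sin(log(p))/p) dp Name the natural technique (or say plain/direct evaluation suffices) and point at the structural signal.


Diagnosis: u-substitution — collected, the integrand has one factor that is, up to a constant, the derivative of an inner expression the rest depends on — substitute for that inner expression.


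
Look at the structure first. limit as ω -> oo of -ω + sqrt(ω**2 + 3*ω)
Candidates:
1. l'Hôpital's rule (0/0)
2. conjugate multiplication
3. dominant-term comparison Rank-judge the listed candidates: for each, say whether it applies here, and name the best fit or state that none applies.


Best approach: conjugate multiplication — an infinity-minus-infinity difference with a surviving radical — multiply by the conjugate to cancel the divergence.
- l'Hôpital's rule (0/0) — no quotient structure at all: the clash is ∞ minus ∞, which rationalizing converts into a tractable ratio.
- conjugate multiplication: yes — fits the structure here.
- dominant-term comparison: this limit is not decided by comparing leading-term growth at infinity.


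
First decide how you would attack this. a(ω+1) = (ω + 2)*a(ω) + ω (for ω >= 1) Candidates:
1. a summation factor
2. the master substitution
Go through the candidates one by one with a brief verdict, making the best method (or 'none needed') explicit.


Technique: a summation factor — one step of memory with a weight ω + 2 that changes as the index grows — the summation-factor construction is built for this.
- a summation factor — a fit — the right tool for this form.
- the master substitution — there is no divide-the-index recursive argument.


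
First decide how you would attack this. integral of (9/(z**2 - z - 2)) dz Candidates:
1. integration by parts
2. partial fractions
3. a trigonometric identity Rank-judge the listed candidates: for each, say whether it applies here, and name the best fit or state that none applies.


Technique: partial fractions — the denominator z**2 - z - 2 factors, so the quotient decomposes into elementary partial fractions term by term.
- integration by parts: no split into a nonconstant polynomial times one of the standard kernels — exp, sine, or cosine of a linear argument, or a logarithm — applies here.
- partial fractions — applicable, and directly so.
- a trigonometric identity: there is no trigonometric structure at all — the integrand carries no sine or cosine to rewrite.


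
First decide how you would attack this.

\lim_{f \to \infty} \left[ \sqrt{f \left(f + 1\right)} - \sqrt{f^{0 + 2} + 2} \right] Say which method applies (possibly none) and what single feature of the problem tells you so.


Technique: conjugate multiplication — infinity minus infinity with a radical in play — multiply by the conjugate so the divergences of \sqrt{f \left(f + 1\right)} and \sqrt{f^{0 + 2} + 2} annihilate.


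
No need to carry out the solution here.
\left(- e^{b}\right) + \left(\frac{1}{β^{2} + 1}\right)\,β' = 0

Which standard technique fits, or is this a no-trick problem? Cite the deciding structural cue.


Diagnosis: separation of variables — one side of the product carries the independent variable, the other the unknown — the textbook separation shape. The cross-partial test also passes here (vacuously, each side single-variable); the potential-function route would work, separation is simply more immediate.


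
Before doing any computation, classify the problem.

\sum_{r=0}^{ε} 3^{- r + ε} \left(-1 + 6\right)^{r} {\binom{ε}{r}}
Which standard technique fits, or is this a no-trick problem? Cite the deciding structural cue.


Verdict: the binomial theorem — {\binom{ε}{r}} weighting matched powers of (-1 + 6) and 3 is the expanded form of ((-1 + 6) + 3)^ε — fold it back up.


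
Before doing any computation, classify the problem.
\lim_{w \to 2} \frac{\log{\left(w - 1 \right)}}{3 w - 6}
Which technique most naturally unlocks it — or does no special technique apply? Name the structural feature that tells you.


Diagnosis: l'Hôpital's rule (0/0) — substituting 2 gives 0 over 0; differentiate top and bottom once and re-evaluate. One could equally expand both pieces locally and compare leading terms; the rule does that in one stroke.


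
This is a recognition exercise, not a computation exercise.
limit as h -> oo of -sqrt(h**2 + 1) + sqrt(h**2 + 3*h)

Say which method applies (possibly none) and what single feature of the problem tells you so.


Best approach: conjugate multiplication — this difference gives up after one conjugate multiplication — the radical structure cancels against its conjugate.


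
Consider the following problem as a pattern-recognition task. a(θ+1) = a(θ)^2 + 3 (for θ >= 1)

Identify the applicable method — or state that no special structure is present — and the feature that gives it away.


Diagnosis: no special technique — the unknown sequence enters the update nonlinearly, so no linear method fits the recurrence as written — direct iteration remains.


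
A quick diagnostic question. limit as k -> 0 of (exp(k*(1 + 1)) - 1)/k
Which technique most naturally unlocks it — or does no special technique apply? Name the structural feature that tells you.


Technique: l'Hôpital's rule (0/0) — the 0/0 form at 0 is the signature situation for l'Hôpital's rule. Known elementary limits would finish this too — the rule just bypasses the case analysis.


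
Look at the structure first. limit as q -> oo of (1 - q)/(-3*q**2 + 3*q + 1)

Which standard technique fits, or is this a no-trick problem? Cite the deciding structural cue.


Diagnosis: dominant-term comparison — as q grows, only the highest-degree terms matter — compare leading terms and read the limit off. Differentiating the expression as a single quotient would eventually settle it as well; matching dominant growth settles it immediately.


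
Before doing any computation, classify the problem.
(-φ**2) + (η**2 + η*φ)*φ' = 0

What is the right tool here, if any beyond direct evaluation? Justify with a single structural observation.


Technique: the homogeneous substitution — solved for the derivative, the right side is unchanged under scaling η and φ together — it depends only on the ratio φ/η, so substitute a single ratio variable. With the right rearrangement (exchanging the roles of the variables where needed), this also fits a Bernoulli template; the homogeneous substitution reads the structure directly.


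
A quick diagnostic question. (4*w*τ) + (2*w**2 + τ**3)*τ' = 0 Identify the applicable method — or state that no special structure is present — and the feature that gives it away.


Best approach: the exact-equation method — checking ∂/∂τ of 4*w*τ against ∂/∂w of 2*w**2 + τ**3: they match — the equation is exact as it stands.


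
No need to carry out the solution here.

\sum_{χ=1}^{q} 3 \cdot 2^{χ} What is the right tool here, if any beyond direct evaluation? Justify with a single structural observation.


Method: the geometric series formula — the ratio of consecutive terms is the constant 2, independent of the index — a geometric sum.


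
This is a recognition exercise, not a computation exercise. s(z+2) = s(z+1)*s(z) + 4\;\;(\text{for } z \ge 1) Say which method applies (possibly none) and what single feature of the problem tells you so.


Technique: no special technique — this one you iterate or analyze qualitatively: the nonlinearity defeats linear solution methods.


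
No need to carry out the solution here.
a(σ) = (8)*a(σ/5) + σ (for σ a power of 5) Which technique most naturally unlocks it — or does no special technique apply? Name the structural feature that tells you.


Best approach: the master substitution — the recursive call is at index σ/5 rather than a shift, a divide-and-conquer shape — substituting σ = 5^m linearizes it.


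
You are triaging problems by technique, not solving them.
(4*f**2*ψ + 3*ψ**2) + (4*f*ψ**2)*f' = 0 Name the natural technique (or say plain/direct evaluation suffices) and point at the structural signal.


Diagnosis: the exact-equation method — the cross partial derivatives of 4*f**2*ψ + 3*ψ**2 and 4*f*ψ**2 agree, so the left side is the total differential of one potential in ψ and f.


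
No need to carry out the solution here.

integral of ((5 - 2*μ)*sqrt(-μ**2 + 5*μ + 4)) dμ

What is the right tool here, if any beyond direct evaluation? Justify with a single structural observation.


Method: u-substitution — structure check: outer function, inner expression -μ**2 + 5*μ + 4, inner derivative as a factor — the classic u = -μ**2 + 5*μ + 4 pattern.


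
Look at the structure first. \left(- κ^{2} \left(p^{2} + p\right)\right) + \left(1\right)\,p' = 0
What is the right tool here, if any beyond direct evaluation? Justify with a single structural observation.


Best approach: separation of variables — the derivative equals a pure function of κ (namely κ^{2}) times a pure function of p (namely p^{2} + p); divide and integrate each side. Rearranged, this also fits the Bernoulli template directly; separation reads the product structure as given.


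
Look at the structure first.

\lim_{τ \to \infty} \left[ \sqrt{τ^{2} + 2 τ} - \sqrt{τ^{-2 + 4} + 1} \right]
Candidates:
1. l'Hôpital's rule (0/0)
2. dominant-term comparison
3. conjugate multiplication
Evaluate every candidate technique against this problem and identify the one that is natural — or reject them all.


Diagnosis: conjugate multiplication — infinity minus infinity with a radical in play — multiply by the conjugate so the divergences of \sqrt{τ^{2} + 2 τ} and \sqrt{τ^{-2 + 4} + 1} annihilate.
- l'Hôpital's rule (0/0) — no quotient structure at all: the clash is ∞ minus ∞, which rationalizing converts into a tractable ratio.
- dominant-term comparison — this is not a rational comparison of growth rates at infinity.
- conjugate multiplication: applicable, and directly so.


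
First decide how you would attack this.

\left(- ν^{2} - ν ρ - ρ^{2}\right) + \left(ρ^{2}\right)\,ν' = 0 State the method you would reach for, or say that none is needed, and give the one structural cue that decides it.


Best approach: the homogeneous substitution — the slope's numerator and denominator share total degree; set v = ν/ρ and the equation drops to separable form.


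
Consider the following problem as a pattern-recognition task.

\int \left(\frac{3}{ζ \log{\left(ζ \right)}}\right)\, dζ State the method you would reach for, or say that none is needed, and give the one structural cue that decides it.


Best approach: u-substitution — structure check: outer function, inner expression \log{\left(ζ \right)}, inner derivative as a factor — the classic u = \log{\left(ζ \right)} pattern.


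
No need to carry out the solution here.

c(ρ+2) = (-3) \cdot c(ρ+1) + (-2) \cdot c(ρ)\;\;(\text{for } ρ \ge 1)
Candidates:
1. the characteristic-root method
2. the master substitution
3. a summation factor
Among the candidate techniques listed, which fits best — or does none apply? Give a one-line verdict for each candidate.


Method: the characteristic-root method — no index-dependence in the weights and nothing inhomogeneous: classic characteristic-equation setup.
- the characteristic-root method: a fit — the right tool for this form.
- the master substitution: the recursive argument is a shift of the index, not a fixed fraction of it.
- a summation factor: a summation factor telescopes one-step recursions; this one carries higher-order memory.


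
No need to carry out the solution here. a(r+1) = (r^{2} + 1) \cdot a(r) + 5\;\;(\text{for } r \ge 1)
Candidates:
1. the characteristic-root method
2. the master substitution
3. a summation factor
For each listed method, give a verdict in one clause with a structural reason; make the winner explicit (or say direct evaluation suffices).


Diagnosis: a summation factor — first-order linear but the coefficient r^{2} + 1 moves with the index — divide by the cumulative product and telescope.
- the characteristic-root method: an index-dependent weight blocks the pure exponential ansatz.
- the master substitution — there is no divide-the-index recursive argument.
- a summation factor: yes — fits the structure here.
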